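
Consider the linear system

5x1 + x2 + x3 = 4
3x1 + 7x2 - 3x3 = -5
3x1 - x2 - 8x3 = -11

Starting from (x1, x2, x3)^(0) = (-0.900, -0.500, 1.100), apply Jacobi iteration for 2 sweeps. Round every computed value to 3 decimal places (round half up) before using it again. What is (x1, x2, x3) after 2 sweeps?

(0.551, -0.534, 1.612)

Iteration 1:
  x1 = (4 - (1)·-0.500 - (1)·1.100) / (5) = 0.680
  x2 = (-5 - (3)·-0.900 - (-3)·1.100) / (7) = 0.143
  x3 = (-11 - (3)·-0.900 - (-1)·-0.500) / (-8) = 1.100
Iteration 2:
  x1 = (4 - (1)·0.143 - (1)·1.100) / (5) = 0.551
  x2 = (-5 - (3)·0.680 - (-3)·1.100) / (7) = -0.534
  x3 = (-11 - (3)·0.680 - (-1)·0.143) / (-8) = 1.612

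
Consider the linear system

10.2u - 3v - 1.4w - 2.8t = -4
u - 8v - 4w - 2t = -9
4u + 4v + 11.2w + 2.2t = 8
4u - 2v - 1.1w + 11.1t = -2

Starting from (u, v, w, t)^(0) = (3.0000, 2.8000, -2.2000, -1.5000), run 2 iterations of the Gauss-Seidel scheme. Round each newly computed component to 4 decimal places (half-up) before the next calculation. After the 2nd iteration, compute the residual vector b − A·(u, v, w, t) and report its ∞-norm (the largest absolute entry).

Iteration 1:
  u = (-4 - (-3)·2.8000 - (-1.4)·-2.2000 - (-2.8)·-1.5000) / (10.2) = -0.2824
  v = (-9 - (1)·-0.2824 - (-4)·-2.2000 - (-2)·-1.5000) / (-8) = 2.5647
  w = (8 - (4)·-0.2824 - (4)·2.5647 - (2.2)·-1.5000) / (11.2) = 0.1938
  t = (-2 - (4)·-0.2824 - (-2)·2.5647 - (-1.1)·0.1938) / (11.1) = 0.4029
Iteration 2:
  u = (-4 - (-3)·2.5647 - (-1.4)·0.1938 - (-2.8)·0.4029) / (10.2) = 0.4994
  v = (-9 - (1)·0.4994 - (-4)·0.1938 - (-2)·0.4029) / (-8) = 0.9898
  w = (8 - (4)·0.4994 - (4)·0.9898 - (2.2)·0.4029) / (11.2) = 0.1033
  t = (-2 - (4)·0.4994 - (-2)·0.9898 - (-1.1)·0.1033) / (11.1) = -0.1716
Residual b − A·x = (-6.4603, -1.5110, 1.2638, 0.0004); ∞-norm = 6.4603

6.4603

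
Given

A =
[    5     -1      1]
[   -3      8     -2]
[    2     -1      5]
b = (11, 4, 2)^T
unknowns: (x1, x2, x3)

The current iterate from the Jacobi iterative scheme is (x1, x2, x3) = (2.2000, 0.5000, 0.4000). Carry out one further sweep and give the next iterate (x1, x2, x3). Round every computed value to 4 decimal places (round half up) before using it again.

One sweep:
  x1 = (11 - (-1)·0.5000 - (1)·0.4000) / (5) = 2.2200
  x2 = (4 - (-3)·2.2000 - (-2)·0.4000) / (8) = 1.4250
  x3 = (2 - (2)·2.2000 - (-1)·0.5000) / (5) = -0.3800

(2.2200, 1.4250, -0.3800)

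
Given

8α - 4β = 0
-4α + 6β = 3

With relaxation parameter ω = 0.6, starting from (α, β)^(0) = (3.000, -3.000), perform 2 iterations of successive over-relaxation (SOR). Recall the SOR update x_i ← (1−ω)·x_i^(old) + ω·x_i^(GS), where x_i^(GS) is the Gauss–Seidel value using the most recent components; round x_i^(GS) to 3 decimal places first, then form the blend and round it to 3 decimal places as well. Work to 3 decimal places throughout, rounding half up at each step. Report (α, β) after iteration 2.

Iteration 1:
  α: GS value = (0 - (-4)·-3.000) / (8) = -1.500;  α ← (1−ω)·3.000 + ω·-1.500 = 0.300
  β: GS value = (3 - (-4)·0.300) / (6) = 0.700;  β ← (1−ω)·-3.000 + ω·0.700 = -0.780
Iteration 2:
  α: GS value = (0 - (-4)·-0.780) / (8) = -0.390;  α ← (1−ω)·0.300 + ω·-0.390 = -0.114
  β: GS value = (3 - (-4)·-0.114) / (6) = 0.424;  β ← (1−ω)·-0.780 + ω·0.424 = -0.058

(-0.114, -0.058)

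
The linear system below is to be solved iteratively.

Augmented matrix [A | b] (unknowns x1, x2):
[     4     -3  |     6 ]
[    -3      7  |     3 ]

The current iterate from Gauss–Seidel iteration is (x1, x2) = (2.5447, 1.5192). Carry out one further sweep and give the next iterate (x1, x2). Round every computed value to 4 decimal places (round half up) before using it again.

(2.6394, 1.5597)

One sweep:
  x1 = (6 - (-3)·1.5192) / (4) = 2.6394
  x2 = (3 - (-3)·2.6394) / (7) = 1.5597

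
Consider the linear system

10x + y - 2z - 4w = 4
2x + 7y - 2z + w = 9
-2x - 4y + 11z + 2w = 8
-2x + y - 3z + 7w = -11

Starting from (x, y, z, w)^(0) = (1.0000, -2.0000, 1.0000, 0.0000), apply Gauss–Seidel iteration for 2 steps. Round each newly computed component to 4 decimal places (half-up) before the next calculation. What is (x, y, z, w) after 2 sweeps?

Iteration 1:
  x = (4 - (1)·-2.0000 - (-2)·1.0000 - (-4)·0.0000) / (10) = 0.8000
  y = (9 - (2)·0.8000 - (-2)·1.0000 - (1)·0.0000) / (7) = 1.3429
  z = (8 - (-2)·0.8000 - (-4)·1.3429 - (2)·0.0000) / (11) = 1.3611
  w = (-11 - (-2)·0.8000 - (1)·1.3429 - (-3)·1.3611) / (7) = -0.9514
Iteration 2:
  x = (4 - (1)·1.3429 - (-2)·1.3611 - (-4)·-0.9514) / (10) = 0.1574
  y = (9 - (2)·0.1574 - (-2)·1.3611 - (1)·-0.9514) / (7) = 1.7655
  z = (8 - (-2)·0.1574 - (-4)·1.7655 - (2)·-0.9514) / (11) = 1.5709
  w = (-11 - (-2)·0.1574 - (1)·1.7655 - (-3)·1.5709) / (7) = -1.1054

(0.1574, 1.7655, 1.5709, -1.1054)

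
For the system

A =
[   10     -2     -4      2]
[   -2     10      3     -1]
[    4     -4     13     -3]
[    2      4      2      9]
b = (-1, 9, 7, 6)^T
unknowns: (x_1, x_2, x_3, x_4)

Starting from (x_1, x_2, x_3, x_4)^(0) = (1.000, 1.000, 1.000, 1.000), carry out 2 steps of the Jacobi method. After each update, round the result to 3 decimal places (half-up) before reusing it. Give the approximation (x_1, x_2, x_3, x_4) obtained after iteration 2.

(0.432, 0.707, 0.672, 0.029)

Iteration 1:
  x_1 = (-1 - (-2)·1.000 - (-4)·1.000 - (2)·1.000) / (10) = 0.300
  x_2 = (9 - (-2)·1.000 - (3)·1.000 - (-1)·1.000) / (10) = 0.900
  x_3 = (7 - (4)·1.000 - (-4)·1.000 - (-3)·1.000) / (13) = 0.769
  x_4 = (6 - (2)·1.000 - (4)·1.000 - (2)·1.000) / (9) = -0.222
Iteration 2:
  x_1 = (-1 - (-2)·0.900 - (-4)·0.769 - (2)·-0.222) / (10) = 0.432
  x_2 = (9 - (-2)·0.300 - (3)·0.769 - (-1)·-0.222) / (10) = 0.707
  x_3 = (7 - (4)·0.300 - (-4)·0.900 - (-3)·-0.222) / (13) = 0.672
  x_4 = (6 - (2)·0.300 - (4)·0.900 - (2)·0.769) / (9) = 0.029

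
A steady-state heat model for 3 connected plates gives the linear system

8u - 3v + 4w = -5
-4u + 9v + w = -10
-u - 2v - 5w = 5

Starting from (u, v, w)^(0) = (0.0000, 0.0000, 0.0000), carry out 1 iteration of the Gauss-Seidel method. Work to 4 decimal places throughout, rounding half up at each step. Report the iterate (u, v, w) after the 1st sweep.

(-0.6250, -1.3889, -0.3194)

Iteration 1:
  u = (-5 - (-3)·0.0000 - (4)·0.0000) / (8) = -0.6250
  v = (-10 - (-4)·-0.6250 - (1)·0.0000) / (9) = -1.3889
  w = (5 - (-1)·-0.6250 - (-2)·-1.3889) / (-5) = -0.3194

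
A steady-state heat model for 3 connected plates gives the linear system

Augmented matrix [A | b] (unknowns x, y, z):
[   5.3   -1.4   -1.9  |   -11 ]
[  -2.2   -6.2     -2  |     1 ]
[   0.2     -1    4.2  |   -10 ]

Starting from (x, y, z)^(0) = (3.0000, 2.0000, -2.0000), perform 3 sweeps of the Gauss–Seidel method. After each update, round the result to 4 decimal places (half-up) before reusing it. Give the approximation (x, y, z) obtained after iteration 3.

Iteration 1:
  x = (-11 - (-1.4)·2.0000 - (-1.9)·-2.0000) / (5.3) = -2.2642
  y = (1 - (-2.2)·-2.2642 - (-2)·-2.0000) / (-6.2) = 1.2873
  z = (-10 - (0.2)·-2.2642 - (-1)·1.2873) / (4.2) = -1.9666
Iteration 2:
  x = (-11 - (-1.4)·1.2873 - (-1.9)·-1.9666) / (5.3) = -2.4404
  y = (1 - (-2.2)·-2.4404 - (-2)·-1.9666) / (-6.2) = 1.3390
  z = (-10 - (0.2)·-2.4404 - (-1)·1.3390) / (4.2) = -1.9459
Iteration 3:
  x = (-11 - (-1.4)·1.3390 - (-1.9)·-1.9459) / (5.3) = -2.4194
  y = (1 - (-2.2)·-2.4194 - (-2)·-1.9459) / (-6.2) = 1.3249
  z = (-10 - (0.2)·-2.4194 - (-1)·1.3249) / (4.2) = -1.9503

(-2.4194, 1.3249, -1.9503)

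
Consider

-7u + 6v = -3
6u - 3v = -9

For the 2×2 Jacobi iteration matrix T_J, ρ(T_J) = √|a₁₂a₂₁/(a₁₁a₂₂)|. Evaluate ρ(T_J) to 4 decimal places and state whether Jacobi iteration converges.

1.3093

a₁₂a₂₁/(a₁₁a₂₂) = (6)·(6) / ((-7)·(-3)) = 1.714286
ρ = √|1.714286| = √1.714286 = 1.3093
ρ > 1, so Jacobi diverges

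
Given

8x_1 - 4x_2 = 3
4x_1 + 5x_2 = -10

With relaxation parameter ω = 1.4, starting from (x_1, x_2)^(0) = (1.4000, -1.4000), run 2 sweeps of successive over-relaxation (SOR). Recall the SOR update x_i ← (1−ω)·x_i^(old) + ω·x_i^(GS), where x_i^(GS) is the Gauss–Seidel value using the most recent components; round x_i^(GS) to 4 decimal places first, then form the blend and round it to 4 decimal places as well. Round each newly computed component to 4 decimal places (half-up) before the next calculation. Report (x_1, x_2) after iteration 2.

(0.1588, -2.5365)

Iteration 1:
  x_1: GS value = (3 - (-4)·-1.4000) / (8) = -0.3250;  x_1 ← (1−ω)·1.4000 + ω·-0.3250 = -1.0150
  x_2: GS value = (-10 - (4)·-1.0150) / (5) = -1.1880;  x_2 ← (1−ω)·-1.4000 + ω·-1.1880 = -1.1032
Iteration 2:
  x_1: GS value = (3 - (-4)·-1.1032) / (8) = -0.1766;  x_1 ← (1−ω)·-1.0150 + ω·-0.1766 = 0.1588
  x_2: GS value = (-10 - (4)·0.1588) / (5) = -2.1270;  x_2 ← (1−ω)·-1.1032 + ω·-2.1270 = -2.5365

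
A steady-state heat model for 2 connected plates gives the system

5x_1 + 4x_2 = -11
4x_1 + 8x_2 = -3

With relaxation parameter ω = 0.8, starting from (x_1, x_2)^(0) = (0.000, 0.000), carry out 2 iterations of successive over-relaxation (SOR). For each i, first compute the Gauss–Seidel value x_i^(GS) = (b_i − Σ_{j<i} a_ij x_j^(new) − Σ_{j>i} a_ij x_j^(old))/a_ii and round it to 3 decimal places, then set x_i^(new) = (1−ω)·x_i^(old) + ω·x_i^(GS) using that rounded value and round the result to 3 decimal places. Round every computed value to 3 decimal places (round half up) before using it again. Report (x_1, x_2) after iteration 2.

(-2.370, 0.729)

Iteration 1:
  x_1: GS value = (-11 - (4)·0.000) / (5) = -2.200;  x_1 ← (1−ω)·0.000 + ω·-2.200 = -1.760
  x_2: GS value = (-3 - (4)·-1.760) / (8) = 0.505;  x_2 ← (1−ω)·0.000 + ω·0.505 = 0.404
Iteration 2:
  x_1: GS value = (-11 - (4)·0.404) / (5) = -2.523;  x_1 ← (1−ω)·-1.760 + ω·-2.523 = -2.370
  x_2: GS value = (-3 - (4)·-2.370) / (8) = 0.810;  x_2 ← (1−ω)·0.404 + ω·0.810 = 0.729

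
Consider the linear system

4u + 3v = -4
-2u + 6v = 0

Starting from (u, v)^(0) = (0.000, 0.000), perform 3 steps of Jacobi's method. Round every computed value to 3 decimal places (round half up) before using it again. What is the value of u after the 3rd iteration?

-0.750

Iteration 1:
  u = (-4 - (3)·0.000) / (4) = -1.000
  v = (0 - (-2)·0.000) / (6) = 0.000
Iteration 2:
  u = (-4 - (3)·0.000) / (4) = -1.000
  v = (0 - (-2)·-1.000) / (6) = -0.333
Iteration 3:
  u = (-4 - (3)·-0.333) / (4) = -0.750
  v = (0 - (-2)·-1.000) / (6) = -0.333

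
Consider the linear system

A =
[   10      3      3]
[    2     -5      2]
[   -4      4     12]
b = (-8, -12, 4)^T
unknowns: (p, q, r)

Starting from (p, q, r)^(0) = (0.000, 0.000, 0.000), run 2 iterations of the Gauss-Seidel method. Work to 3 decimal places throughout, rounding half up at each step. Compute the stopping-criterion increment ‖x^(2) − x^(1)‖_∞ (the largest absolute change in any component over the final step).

0.436

Iteration 1:
  p = (-8 - (3)·0.000 - (3)·0.000) / (10) = -0.800
  q = (-12 - (2)·-0.800 - (2)·0.000) / (-5) = 2.080
  r = (4 - (-4)·-0.800 - (4)·2.080) / (12) = -0.627
Iteration 2:
  p = (-8 - (3)·2.080 - (3)·-0.627) / (10) = -1.236
  q = (-12 - (2)·-1.236 - (2)·-0.627) / (-5) = 1.655
  r = (4 - (-4)·-1.236 - (4)·1.655) / (12) = -0.630
Change: (-0.436, -0.425, -0.003) → max |·| = 0.436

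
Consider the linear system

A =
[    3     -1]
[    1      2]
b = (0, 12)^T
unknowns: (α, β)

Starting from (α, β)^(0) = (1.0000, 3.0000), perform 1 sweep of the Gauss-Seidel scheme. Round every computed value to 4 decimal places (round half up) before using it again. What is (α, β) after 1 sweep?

(1.0000, 5.5000)

Iteration 1:
  α = (0 - (-1)·3.0000) / (3) = 1.0000
  β = (12 - (1)·1.0000) / (2) = 5.5000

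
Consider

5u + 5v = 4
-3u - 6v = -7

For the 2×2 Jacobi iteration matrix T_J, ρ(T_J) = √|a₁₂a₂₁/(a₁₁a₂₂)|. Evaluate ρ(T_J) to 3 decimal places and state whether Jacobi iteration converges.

a₁₂a₂₁/(a₁₁a₂₂) = (5)·(-3) / ((5)·(-6)) = 0.500000
ρ = √|0.500000| = √0.500000 = 0.707
ρ < 1, so Jacobi converges

0.707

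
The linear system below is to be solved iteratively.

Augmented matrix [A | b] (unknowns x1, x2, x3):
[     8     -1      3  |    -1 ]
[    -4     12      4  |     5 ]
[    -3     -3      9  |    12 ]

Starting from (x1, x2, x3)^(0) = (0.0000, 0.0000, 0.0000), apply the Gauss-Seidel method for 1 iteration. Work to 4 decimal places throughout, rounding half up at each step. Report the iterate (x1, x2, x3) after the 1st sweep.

Iteration 1:
  x1 = (-1 - (-1)·0.0000 - (3)·0.0000) / (8) = -0.1250
  x2 = (5 - (-4)·-0.1250 - (4)·0.0000) / (12) = 0.3750
  x3 = (12 - (-3)·-0.1250 - (-3)·0.3750) / (9) = 1.4167

(-0.1250, 0.3750, 1.4167)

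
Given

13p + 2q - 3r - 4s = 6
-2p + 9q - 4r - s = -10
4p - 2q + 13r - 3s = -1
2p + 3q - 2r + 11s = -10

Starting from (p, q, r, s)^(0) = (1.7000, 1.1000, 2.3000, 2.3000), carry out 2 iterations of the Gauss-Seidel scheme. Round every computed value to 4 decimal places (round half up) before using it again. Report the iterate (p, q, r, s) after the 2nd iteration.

Iteration 1:
  p = (6 - (2)·1.1000 - (-3)·2.3000 - (-4)·2.3000) / (13) = 1.5308
  q = (-10 - (-2)·1.5308 - (-4)·2.3000 - (-1)·2.3000) / (9) = 0.5068
  r = (-1 - (4)·1.5308 - (-2)·0.5068 - (-3)·2.3000) / (13) = 0.0608
  s = (-10 - (2)·1.5308 - (3)·0.5068 - (-2)·0.0608) / (11) = -1.3146
Iteration 2:
  p = (6 - (2)·0.5068 - (-3)·0.0608 - (-4)·-1.3146) / (13) = -0.0069
  q = (-10 - (-2)·-0.0069 - (-4)·0.0608 - (-1)·-1.3146) / (9) = -1.2317
  r = (-1 - (4)·-0.0069 - (-2)·-1.2317 - (-3)·-1.3146) / (13) = -0.5677
  s = (-10 - (2)·-0.0069 - (3)·-1.2317 - (-2)·-0.5677) / (11) = -0.6751

(-0.0069, -1.2317, -0.5677, -0.6751)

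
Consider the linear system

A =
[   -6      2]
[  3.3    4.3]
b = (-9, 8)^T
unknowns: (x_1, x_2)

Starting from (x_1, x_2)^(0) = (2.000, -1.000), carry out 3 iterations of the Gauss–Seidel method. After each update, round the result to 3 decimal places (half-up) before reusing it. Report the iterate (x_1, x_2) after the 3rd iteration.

Iteration 1:
  x_1 = (-9 - (2)·-1.000) / (-6) = 1.167
  x_2 = (8 - (3.3)·1.167) / (4.3) = 0.965
Iteration 2:
  x_1 = (-9 - (2)·0.965) / (-6) = 1.822
  x_2 = (8 - (3.3)·1.822) / (4.3) = 0.462
Iteration 3:
  x_1 = (-9 - (2)·0.462) / (-6) = 1.654
  x_2 = (8 - (3.3)·1.654) / (4.3) = 0.591

(1.654, 0.591)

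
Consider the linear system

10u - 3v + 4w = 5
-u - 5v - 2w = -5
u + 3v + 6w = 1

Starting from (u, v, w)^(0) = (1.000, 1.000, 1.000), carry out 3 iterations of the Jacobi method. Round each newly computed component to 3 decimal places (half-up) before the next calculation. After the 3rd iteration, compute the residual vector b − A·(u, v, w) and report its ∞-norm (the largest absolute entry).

Iteration 1:
  u = (5 - (-3)·1.000 - (4)·1.000) / (10) = 0.400
  v = (-5 - (-1)·1.000 - (-2)·1.000) / (-5) = 0.400
  w = (1 - (1)·1.000 - (3)·1.000) / (6) = -0.500
Iteration 2:
  u = (5 - (-3)·0.400 - (4)·-0.500) / (10) = 0.820
  v = (-5 - (-1)·0.400 - (-2)·-0.500) / (-5) = 1.120
  w = (1 - (1)·0.400 - (3)·0.400) / (6) = -0.100
Iteration 3:
  u = (5 - (-3)·1.120 - (4)·-0.100) / (10) = 0.876
  v = (-5 - (-1)·0.820 - (-2)·-0.100) / (-5) = 0.876
  w = (1 - (1)·0.820 - (3)·1.120) / (6) = -0.530
Residual b − A·x = (0.988, -0.804, 0.676); ∞-norm = 0.988

0.988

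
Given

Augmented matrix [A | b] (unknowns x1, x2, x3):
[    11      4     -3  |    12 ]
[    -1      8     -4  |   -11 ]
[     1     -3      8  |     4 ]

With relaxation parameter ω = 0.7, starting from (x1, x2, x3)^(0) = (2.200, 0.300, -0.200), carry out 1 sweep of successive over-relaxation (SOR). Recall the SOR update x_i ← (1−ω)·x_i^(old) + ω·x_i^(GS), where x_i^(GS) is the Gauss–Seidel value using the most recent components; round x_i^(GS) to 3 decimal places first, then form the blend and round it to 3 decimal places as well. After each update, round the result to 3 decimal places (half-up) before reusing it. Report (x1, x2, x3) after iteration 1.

(1.309, -0.828, -0.042)

Iteration 1:
  x1: GS value = (12 - (4)·0.300 - (-3)·-0.200) / (11) = 0.927;  x1 ← (1−ω)·2.200 + ω·0.927 = 1.309
  x2: GS value = (-11 - (-1)·1.309 - (-4)·-0.200) / (8) = -1.311;  x2 ← (1−ω)·0.300 + ω·-1.311 = -0.828
  x3: GS value = (4 - (1)·1.309 - (-3)·-0.828) / (8) = 0.026;  x3 ← (1−ω)·-0.200 + ω·0.026 = -0.042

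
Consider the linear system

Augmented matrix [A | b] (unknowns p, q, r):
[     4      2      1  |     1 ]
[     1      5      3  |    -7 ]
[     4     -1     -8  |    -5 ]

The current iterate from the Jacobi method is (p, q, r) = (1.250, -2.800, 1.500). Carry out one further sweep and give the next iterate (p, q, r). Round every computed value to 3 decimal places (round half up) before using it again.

(1.275, -2.550, 1.600)

One sweep:
  p = (1 - (2)·-2.800 - (1)·1.500) / (4) = 1.275
  q = (-7 - (1)·1.250 - (3)·1.500) / (5) = -2.550
  r = (-5 - (4)·1.250 - (-1)·-2.800) / (-8) = 1.600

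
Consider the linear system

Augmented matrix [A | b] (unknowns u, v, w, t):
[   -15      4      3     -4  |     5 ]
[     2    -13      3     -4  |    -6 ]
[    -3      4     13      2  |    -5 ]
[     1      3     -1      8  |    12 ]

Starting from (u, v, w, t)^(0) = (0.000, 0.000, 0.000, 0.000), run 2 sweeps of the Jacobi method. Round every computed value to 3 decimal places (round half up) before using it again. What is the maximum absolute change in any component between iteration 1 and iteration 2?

Iteration 1:
  u = (5 - (4)·0.000 - (3)·0.000 - (-4)·0.000) / (-15) = -0.333
  v = (-6 - (2)·0.000 - (3)·0.000 - (-4)·0.000) / (-13) = 0.462
  w = (-5 - (-3)·0.000 - (4)·0.000 - (2)·0.000) / (13) = -0.385
  t = (12 - (1)·0.000 - (3)·0.000 - (-1)·0.000) / (8) = 1.500
Iteration 2:
  u = (5 - (4)·0.462 - (3)·-0.385 - (-4)·1.500) / (-15) = -0.687
  v = (-6 - (2)·-0.333 - (3)·-0.385 - (-4)·1.500) / (-13) = -0.140
  w = (-5 - (-3)·-0.333 - (4)·0.462 - (2)·1.500) / (13) = -0.834
  t = (12 - (1)·-0.333 - (3)·0.462 - (-1)·-0.385) / (8) = 1.320
Change: (-0.354, -0.602, -0.449, -0.180) → max |·| = 0.602

0.602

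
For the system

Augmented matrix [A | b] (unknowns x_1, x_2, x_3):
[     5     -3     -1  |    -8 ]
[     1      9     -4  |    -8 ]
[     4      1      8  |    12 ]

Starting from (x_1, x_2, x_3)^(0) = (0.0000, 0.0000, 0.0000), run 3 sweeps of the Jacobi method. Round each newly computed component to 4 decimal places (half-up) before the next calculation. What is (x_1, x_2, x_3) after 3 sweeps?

(-1.1444, 0.3864, 2.4222)

Iteration 1:
  x_1 = (-8 - (-3)·0.0000 - (-1)·0.0000) / (5) = -1.6000
  x_2 = (-8 - (1)·0.0000 - (-4)·0.0000) / (9) = -0.8889
  x_3 = (12 - (4)·0.0000 - (1)·0.0000) / (8) = 1.5000
Iteration 2:
  x_1 = (-8 - (-3)·-0.8889 - (-1)·1.5000) / (5) = -1.8333
  x_2 = (-8 - (1)·-1.6000 - (-4)·1.5000) / (9) = -0.0444
  x_3 = (12 - (4)·-1.6000 - (1)·-0.8889) / (8) = 2.4111
Iteration 3:
  x_1 = (-8 - (-3)·-0.0444 - (-1)·2.4111) / (5) = -1.1444
  x_2 = (-8 - (1)·-1.8333 - (-4)·2.4111) / (9) = 0.3864
  x_3 = (12 - (4)·-1.8333 - (1)·-0.0444) / (8) = 2.4222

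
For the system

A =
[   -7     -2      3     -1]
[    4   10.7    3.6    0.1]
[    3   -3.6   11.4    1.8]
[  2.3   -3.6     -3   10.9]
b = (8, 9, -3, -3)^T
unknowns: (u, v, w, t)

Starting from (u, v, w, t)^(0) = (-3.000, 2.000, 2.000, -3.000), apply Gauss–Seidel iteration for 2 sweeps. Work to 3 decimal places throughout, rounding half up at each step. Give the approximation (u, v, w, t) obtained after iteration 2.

Iteration 1:
  u = (8 - (-2)·2.000 - (3)·2.000 - (-1)·-3.000) / (-7) = -0.429
  v = (9 - (4)·-0.429 - (3.6)·2.000 - (0.1)·-3.000) / (10.7) = 0.357
  w = (-3 - (3)·-0.429 - (-3.6)·0.357 - (1.8)·-3.000) / (11.4) = 0.436
  t = (-3 - (2.3)·-0.429 - (-3.6)·0.357 - (-3)·0.436) / (10.9) = 0.053
Iteration 2:
  u = (8 - (-2)·0.357 - (3)·0.436 - (-1)·0.053) / (-7) = -1.066
  v = (9 - (4)·-1.066 - (3.6)·0.436 - (0.1)·0.053) / (10.7) = 1.092
  w = (-3 - (3)·-1.066 - (-3.6)·1.092 - (1.8)·0.053) / (11.4) = 0.354
  t = (-3 - (2.3)·-1.066 - (-3.6)·1.092 - (-3)·0.354) / (10.9) = 0.408

(-1.066, 1.092, 0.354, 0.408)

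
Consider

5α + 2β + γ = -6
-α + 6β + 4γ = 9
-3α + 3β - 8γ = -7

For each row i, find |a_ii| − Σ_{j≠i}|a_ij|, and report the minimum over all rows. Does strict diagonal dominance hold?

row 1: |5| − (2+1) = 2
row 2: |6| − (1+4) = 1
row 3: |-8| − (3+3) = 2
minimum over rows = 1 → strictly diagonally dominant (convergence guaranteed)

1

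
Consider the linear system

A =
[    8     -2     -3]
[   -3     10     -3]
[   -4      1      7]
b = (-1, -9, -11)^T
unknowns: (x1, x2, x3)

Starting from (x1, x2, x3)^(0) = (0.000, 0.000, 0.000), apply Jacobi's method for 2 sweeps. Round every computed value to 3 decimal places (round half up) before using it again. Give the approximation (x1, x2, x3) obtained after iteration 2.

Iteration 1:
  x1 = (-1 - (-2)·0.000 - (-3)·0.000) / (8) = -0.125
  x2 = (-9 - (-3)·0.000 - (-3)·0.000) / (10) = -0.900
  x3 = (-11 - (-4)·0.000 - (1)·0.000) / (7) = -1.571
Iteration 2:
  x1 = (-1 - (-2)·-0.900 - (-3)·-1.571) / (8) = -0.939
  x2 = (-9 - (-3)·-0.125 - (-3)·-1.571) / (10) = -1.409
  x3 = (-11 - (-4)·-0.125 - (1)·-0.900) / (7) = -1.514

(-0.939, -1.409, -1.514)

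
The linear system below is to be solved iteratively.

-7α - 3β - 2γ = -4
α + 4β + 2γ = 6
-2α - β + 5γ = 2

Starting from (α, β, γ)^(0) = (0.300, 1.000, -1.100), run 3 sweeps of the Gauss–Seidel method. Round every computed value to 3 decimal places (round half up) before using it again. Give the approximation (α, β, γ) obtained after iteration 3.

Iteration 1:
  α = (-4 - (-3)·1.000 - (-2)·-1.100) / (-7) = 0.457
  β = (6 - (1)·0.457 - (2)·-1.100) / (4) = 1.936
  γ = (2 - (-2)·0.457 - (-1)·1.936) / (5) = 0.970
Iteration 2:
  α = (-4 - (-3)·1.936 - (-2)·0.970) / (-7) = -0.535
  β = (6 - (1)·-0.535 - (2)·0.970) / (4) = 1.149
  γ = (2 - (-2)·-0.535 - (-1)·1.149) / (5) = 0.416
Iteration 3:
  α = (-4 - (-3)·1.149 - (-2)·0.416) / (-7) = -0.040
  β = (6 - (1)·-0.040 - (2)·0.416) / (4) = 1.302
  γ = (2 - (-2)·-0.040 - (-1)·1.302) / (5) = 0.644

(-0.040, 1.302, 0.644)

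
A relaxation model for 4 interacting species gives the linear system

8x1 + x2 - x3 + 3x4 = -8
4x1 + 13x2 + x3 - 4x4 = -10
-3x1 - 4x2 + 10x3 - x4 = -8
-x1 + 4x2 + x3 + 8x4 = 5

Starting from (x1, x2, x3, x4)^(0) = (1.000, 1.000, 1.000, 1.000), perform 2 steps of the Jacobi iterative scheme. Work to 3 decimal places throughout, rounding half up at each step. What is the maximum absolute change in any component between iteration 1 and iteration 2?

Iteration 1:
  x1 = (-8 - (1)·1.000 - (-1)·1.000 - (3)·1.000) / (8) = -1.375
  x2 = (-10 - (4)·1.000 - (1)·1.000 - (-4)·1.000) / (13) = -0.846
  x3 = (-8 - (-3)·1.000 - (-4)·1.000 - (-1)·1.000) / (10) = 0.000
  x4 = (5 - (-1)·1.000 - (4)·1.000 - (1)·1.000) / (8) = 0.125
Iteration 2:
  x1 = (-8 - (1)·-0.846 - (-1)·0.000 - (3)·0.125) / (8) = -0.941
  x2 = (-10 - (4)·-1.375 - (1)·0.000 - (-4)·0.125) / (13) = -0.308
  x3 = (-8 - (-3)·-1.375 - (-4)·-0.846 - (-1)·0.125) / (10) = -1.538
  x4 = (5 - (-1)·-1.375 - (4)·-0.846 - (1)·0.000) / (8) = 0.876
Change: (0.434, 0.538, -1.538, 0.751) → max |·| = 1.538

1.538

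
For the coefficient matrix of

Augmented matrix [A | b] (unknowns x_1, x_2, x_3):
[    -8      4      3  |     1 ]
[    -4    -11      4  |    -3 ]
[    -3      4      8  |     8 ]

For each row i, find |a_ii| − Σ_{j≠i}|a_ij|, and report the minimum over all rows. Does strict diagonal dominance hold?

1

row 1: |-8| − (4+3) = 1
row 2: |-11| − (4+4) = 3
row 3: |8| − (3+4) = 1
minimum over rows = 1 → strictly diagonally dominant (convergence guaranteed)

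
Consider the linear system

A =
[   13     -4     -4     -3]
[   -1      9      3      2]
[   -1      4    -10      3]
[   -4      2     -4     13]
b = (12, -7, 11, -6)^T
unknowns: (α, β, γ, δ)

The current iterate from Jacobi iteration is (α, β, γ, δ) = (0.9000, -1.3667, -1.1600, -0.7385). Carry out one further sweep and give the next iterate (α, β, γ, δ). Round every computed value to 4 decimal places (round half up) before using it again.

(-0.0248, -0.1270, -1.9582, -0.3313)

One sweep:
  α = (12 - (-4)·-1.3667 - (-4)·-1.1600 - (-3)·-0.7385) / (13) = -0.0248
  β = (-7 - (-1)·0.9000 - (3)·-1.1600 - (2)·-0.7385) / (9) = -0.1270
  γ = (11 - (-1)·0.9000 - (4)·-1.3667 - (3)·-0.7385) / (-10) = -1.9582
  δ = (-6 - (-4)·0.9000 - (2)·-1.3667 - (-4)·-1.1600) / (13) = -0.3313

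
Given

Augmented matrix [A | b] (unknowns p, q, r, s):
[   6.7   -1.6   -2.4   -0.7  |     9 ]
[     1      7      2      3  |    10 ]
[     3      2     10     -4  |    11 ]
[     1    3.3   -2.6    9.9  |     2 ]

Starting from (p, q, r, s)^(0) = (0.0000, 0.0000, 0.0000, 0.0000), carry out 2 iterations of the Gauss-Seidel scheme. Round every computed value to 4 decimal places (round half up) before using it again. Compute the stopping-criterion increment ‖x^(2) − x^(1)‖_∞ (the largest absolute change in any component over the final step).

Iteration 1:
  p = (9 - (-1.6)·0.0000 - (-2.4)·0.0000 - (-0.7)·0.0000) / (6.7) = 1.3433
  q = (10 - (1)·1.3433 - (2)·0.0000 - (3)·0.0000) / (7) = 1.2367
  r = (11 - (3)·1.3433 - (2)·1.2367 - (-4)·0.0000) / (10) = 0.4497
  s = (2 - (1)·1.3433 - (3.3)·1.2367 - (-2.6)·0.4497) / (9.9) = -0.2278
Iteration 2:
  p = (9 - (-1.6)·1.2367 - (-2.4)·0.4497 - (-0.7)·-0.2278) / (6.7) = 1.7759
  q = (10 - (1)·1.7759 - (2)·0.4497 - (3)·-0.2278) / (7) = 1.1440
  r = (11 - (3)·1.7759 - (2)·1.1440 - (-4)·-0.2278) / (10) = 0.2473
  s = (2 - (1)·1.7759 - (3.3)·1.1440 - (-2.6)·0.2473) / (9.9) = -0.2937
Change: (0.4326, -0.0927, -0.2024, -0.0659) → max |·| = 0.4326

0.4326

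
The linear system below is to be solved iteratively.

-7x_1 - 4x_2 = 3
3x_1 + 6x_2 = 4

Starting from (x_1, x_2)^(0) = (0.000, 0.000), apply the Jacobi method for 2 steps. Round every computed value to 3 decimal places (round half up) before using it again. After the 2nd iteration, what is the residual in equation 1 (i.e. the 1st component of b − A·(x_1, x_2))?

0.854

Iteration 1:
  x_1 = (3 - (-4)·0.000) / (-7) = -0.429
  x_2 = (4 - (3)·0.000) / (6) = 0.667
Iteration 2:
  x_1 = (3 - (-4)·0.667) / (-7) = -0.810
  x_2 = (4 - (3)·-0.429) / (6) = 0.881
Residual b − A·x = (0.854, 1.144)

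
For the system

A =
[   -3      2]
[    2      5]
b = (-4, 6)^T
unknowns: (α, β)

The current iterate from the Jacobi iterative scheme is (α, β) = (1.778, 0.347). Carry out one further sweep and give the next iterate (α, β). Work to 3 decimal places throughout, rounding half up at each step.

One sweep:
  α = (-4 - (2)·0.347) / (-3) = 1.565
  β = (6 - (2)·1.778) / (5) = 0.489

(1.565, 0.489)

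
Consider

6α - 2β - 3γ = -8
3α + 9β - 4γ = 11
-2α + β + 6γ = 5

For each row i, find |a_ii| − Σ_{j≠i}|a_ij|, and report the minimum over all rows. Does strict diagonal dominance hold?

1

row 1: |6| − (2+3) = 1
row 2: |9| − (3+4) = 2
row 3: |6| − (2+1) = 3
minimum over rows = 1 → strictly diagonally dominant (convergence guaranteed)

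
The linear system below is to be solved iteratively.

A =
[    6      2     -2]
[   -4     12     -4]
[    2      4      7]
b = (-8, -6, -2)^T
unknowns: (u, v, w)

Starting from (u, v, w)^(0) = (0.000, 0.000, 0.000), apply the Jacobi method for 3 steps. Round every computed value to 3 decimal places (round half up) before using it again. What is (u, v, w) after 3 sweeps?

Iteration 1:
  u = (-8 - (2)·0.000 - (-2)·0.000) / (6) = -1.333
  v = (-6 - (-4)·0.000 - (-4)·0.000) / (12) = -0.500
  w = (-2 - (2)·0.000 - (4)·0.000) / (7) = -0.286
Iteration 2:
  u = (-8 - (2)·-0.500 - (-2)·-0.286) / (6) = -1.262
  v = (-6 - (-4)·-1.333 - (-4)·-0.286) / (12) = -1.040
  w = (-2 - (2)·-1.333 - (4)·-0.500) / (7) = 0.381
Iteration 3:
  u = (-8 - (2)·-1.040 - (-2)·0.381) / (6) = -0.860
  v = (-6 - (-4)·-1.262 - (-4)·0.381) / (12) = -0.794
  w = (-2 - (2)·-1.262 - (4)·-1.040) / (7) = 0.669

(-0.860, -0.794, 0.669)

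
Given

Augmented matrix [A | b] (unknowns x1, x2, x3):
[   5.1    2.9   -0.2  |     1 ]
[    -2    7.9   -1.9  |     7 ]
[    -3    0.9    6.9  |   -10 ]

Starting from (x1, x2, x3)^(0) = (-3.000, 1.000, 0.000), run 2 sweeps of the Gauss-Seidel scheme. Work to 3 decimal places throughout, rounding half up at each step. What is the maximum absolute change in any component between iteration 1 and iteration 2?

0.400

Iteration 1:
  x1 = (1 - (2.9)·1.000 - (-0.2)·0.000) / (5.1) = -0.373
  x2 = (7 - (-2)·-0.373 - (-1.9)·0.000) / (7.9) = 0.792
  x3 = (-10 - (-3)·-0.373 - (0.9)·0.792) / (6.9) = -1.715
Iteration 2:
  x1 = (1 - (2.9)·0.792 - (-0.2)·-1.715) / (5.1) = -0.322
  x2 = (7 - (-2)·-0.322 - (-1.9)·-1.715) / (7.9) = 0.392
  x3 = (-10 - (-3)·-0.322 - (0.9)·0.392) / (6.9) = -1.640
Change: (0.051, -0.400, 0.075) → max |·| = 0.400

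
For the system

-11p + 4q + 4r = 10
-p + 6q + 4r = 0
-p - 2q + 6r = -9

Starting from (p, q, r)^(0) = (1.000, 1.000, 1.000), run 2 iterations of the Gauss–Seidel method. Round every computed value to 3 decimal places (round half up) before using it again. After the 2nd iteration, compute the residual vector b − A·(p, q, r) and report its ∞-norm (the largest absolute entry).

Iteration 1:
  p = (10 - (4)·1.000 - (4)·1.000) / (-11) = -0.182
  q = (0 - (-1)·-0.182 - (4)·1.000) / (6) = -0.697
  r = (-9 - (-1)·-0.182 - (-2)·-0.697) / (6) = -1.763
Iteration 2:
  p = (10 - (4)·-0.697 - (4)·-1.763) / (-11) = -1.804
  q = (0 - (-1)·-1.804 - (4)·-1.763) / (6) = 0.875
  r = (-9 - (-1)·-1.804 - (-2)·0.875) / (6) = -1.509
Residual b − A·x = (-7.308, -1.018, 0.000); ∞-norm = 7.308

7.308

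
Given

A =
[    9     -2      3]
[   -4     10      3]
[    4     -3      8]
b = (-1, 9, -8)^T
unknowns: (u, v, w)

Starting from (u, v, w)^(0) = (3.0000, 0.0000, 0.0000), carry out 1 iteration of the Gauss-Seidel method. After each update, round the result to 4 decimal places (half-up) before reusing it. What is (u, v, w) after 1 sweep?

Iteration 1:
  u = (-1 - (-2)·0.0000 - (3)·0.0000) / (9) = -0.1111
  v = (9 - (-4)·-0.1111 - (3)·0.0000) / (10) = 0.8556
  w = (-8 - (4)·-0.1111 - (-3)·0.8556) / (8) = -0.6236

(-0.1111, 0.8556, -0.6236)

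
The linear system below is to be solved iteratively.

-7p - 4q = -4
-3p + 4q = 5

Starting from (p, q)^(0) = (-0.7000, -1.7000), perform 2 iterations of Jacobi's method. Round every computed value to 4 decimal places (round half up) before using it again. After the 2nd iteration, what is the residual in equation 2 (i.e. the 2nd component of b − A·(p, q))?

-4.1575

Iteration 1:
  p = (-4 - (-4)·-1.7000) / (-7) = 1.5429
  q = (5 - (-3)·-0.7000) / (4) = 0.7250
Iteration 2:
  p = (-4 - (-4)·0.7250) / (-7) = 0.1571
  q = (5 - (-3)·1.5429) / (4) = 2.4072
Residual b − A·x = (6.7285, -4.1575)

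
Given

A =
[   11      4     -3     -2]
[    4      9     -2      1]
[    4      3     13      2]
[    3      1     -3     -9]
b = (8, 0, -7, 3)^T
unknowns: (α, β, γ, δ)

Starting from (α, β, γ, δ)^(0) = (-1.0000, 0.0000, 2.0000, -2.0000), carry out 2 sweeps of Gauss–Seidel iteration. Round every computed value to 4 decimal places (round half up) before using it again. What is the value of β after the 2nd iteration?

-0.3748

Iteration 1:
  α = (8 - (4)·0.0000 - (-3)·2.0000 - (-2)·-2.0000) / (11) = 0.9091
  β = (0 - (4)·0.9091 - (-2)·2.0000 - (1)·-2.0000) / (9) = 0.2626
  γ = (-7 - (4)·0.9091 - (3)·0.2626 - (2)·-2.0000) / (13) = -0.5711
  δ = (3 - (3)·0.9091 - (1)·0.2626 - (-3)·-0.5711) / (-9) = 0.1892
Iteration 2:
  α = (8 - (4)·0.2626 - (-3)·-0.5711 - (-2)·0.1892) / (11) = 0.5104
  β = (0 - (4)·0.5104 - (-2)·-0.5711 - (1)·0.1892) / (9) = -0.3748
  γ = (-7 - (4)·0.5104 - (3)·-0.3748 - (2)·0.1892) / (13) = -0.6381
  δ = (3 - (3)·0.5104 - (1)·-0.3748 - (-3)·-0.6381) / (-9) = 0.0079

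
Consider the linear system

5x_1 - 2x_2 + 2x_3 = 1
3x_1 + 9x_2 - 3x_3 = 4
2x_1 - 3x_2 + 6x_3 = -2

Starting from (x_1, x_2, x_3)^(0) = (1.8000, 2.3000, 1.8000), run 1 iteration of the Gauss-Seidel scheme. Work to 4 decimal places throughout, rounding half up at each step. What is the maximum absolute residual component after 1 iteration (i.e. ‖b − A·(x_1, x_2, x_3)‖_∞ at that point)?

Iteration 1:
  x_1 = (1 - (-2)·2.3000 - (2)·1.8000) / (5) = 0.4000
  x_2 = (4 - (3)·0.4000 - (-3)·1.8000) / (9) = 0.9111
  x_3 = (-2 - (2)·0.4000 - (-3)·0.9111) / (6) = -0.0111
Residual b − A·x = (0.8444, -5.4332, -0.0001); ∞-norm = 5.4332

5.4332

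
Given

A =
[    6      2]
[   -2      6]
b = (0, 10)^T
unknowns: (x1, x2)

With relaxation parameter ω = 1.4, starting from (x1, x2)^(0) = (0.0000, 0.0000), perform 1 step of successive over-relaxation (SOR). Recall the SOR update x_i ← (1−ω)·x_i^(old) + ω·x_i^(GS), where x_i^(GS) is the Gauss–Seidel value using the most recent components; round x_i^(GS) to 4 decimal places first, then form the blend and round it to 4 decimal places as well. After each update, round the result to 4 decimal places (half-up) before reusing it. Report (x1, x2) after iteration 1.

(0.0000, 2.3334)

Iteration 1:
  x1: GS value = (0 - (2)·0.0000) / (6) = 0.0000;  x1 ← (1−ω)·0.0000 + ω·0.0000 = 0.0000
  x2: GS value = (10 - (-2)·0.0000) / (6) = 1.6667;  x2 ← (1−ω)·0.0000 + ω·1.6667 = 2.3334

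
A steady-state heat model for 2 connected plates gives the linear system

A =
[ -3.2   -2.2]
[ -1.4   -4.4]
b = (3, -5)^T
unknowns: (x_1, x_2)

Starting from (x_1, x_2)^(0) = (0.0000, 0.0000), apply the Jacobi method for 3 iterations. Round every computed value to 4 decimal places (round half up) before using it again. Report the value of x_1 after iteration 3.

Iteration 1:
  x_1 = (3 - (-2.2)·0.0000) / (-3.2) = -0.9375
  x_2 = (-5 - (-1.4)·0.0000) / (-4.4) = 1.1364
Iteration 2:
  x_1 = (3 - (-2.2)·1.1364) / (-3.2) = -1.7188
  x_2 = (-5 - (-1.4)·-0.9375) / (-4.4) = 1.4347
Iteration 3:
  x_1 = (3 - (-2.2)·1.4347) / (-3.2) = -1.9239
  x_2 = (-5 - (-1.4)·-1.7188) / (-4.4) = 1.6833

-1.9239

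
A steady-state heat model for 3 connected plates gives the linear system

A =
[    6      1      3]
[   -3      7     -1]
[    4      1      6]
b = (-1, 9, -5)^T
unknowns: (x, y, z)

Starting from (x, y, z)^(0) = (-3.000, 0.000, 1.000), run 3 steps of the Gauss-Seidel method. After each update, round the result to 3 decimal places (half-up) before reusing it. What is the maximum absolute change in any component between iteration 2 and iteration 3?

Iteration 1:
  x = (-1 - (1)·0.000 - (3)·1.000) / (6) = -0.667
  y = (9 - (-3)·-0.667 - (-1)·1.000) / (7) = 1.143
  z = (-5 - (4)·-0.667 - (1)·1.143) / (6) = -0.579
Iteration 2:
  x = (-1 - (1)·1.143 - (3)·-0.579) / (6) = -0.068
  y = (9 - (-3)·-0.068 - (-1)·-0.579) / (7) = 1.174
  z = (-5 - (4)·-0.068 - (1)·1.174) / (6) = -0.984
Iteration 3:
  x = (-1 - (1)·1.174 - (3)·-0.984) / (6) = 0.130
  y = (9 - (-3)·0.130 - (-1)·-0.984) / (7) = 1.201
  z = (-5 - (4)·0.130 - (1)·1.201) / (6) = -1.120
Change: (0.198, 0.027, -0.136) → max |·| = 0.198

0.198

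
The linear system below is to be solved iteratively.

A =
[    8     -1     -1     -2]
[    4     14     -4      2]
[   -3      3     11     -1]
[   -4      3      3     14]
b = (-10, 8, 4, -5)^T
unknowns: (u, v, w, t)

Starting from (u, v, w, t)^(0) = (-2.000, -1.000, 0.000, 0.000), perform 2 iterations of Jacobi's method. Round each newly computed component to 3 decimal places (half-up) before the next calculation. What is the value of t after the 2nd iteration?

-1.014

Iteration 1:
  u = (-10 - (-1)·-1.000 - (-1)·0.000 - (-2)·0.000) / (8) = -1.375
  v = (8 - (4)·-2.000 - (-4)·0.000 - (2)·0.000) / (14) = 1.143
  w = (4 - (-3)·-2.000 - (3)·-1.000 - (-1)·0.000) / (11) = 0.091
  t = (-5 - (-4)·-2.000 - (3)·-1.000 - (3)·0.000) / (14) = -0.714
Iteration 2:
  u = (-10 - (-1)·1.143 - (-1)·0.091 - (-2)·-0.714) / (8) = -1.274
  v = (8 - (4)·-1.375 - (-4)·0.091 - (2)·-0.714) / (14) = 1.092
  w = (4 - (-3)·-1.375 - (3)·1.143 - (-1)·-0.714) / (11) = -0.388
  t = (-5 - (-4)·-1.375 - (3)·1.143 - (3)·0.091) / (14) = -1.014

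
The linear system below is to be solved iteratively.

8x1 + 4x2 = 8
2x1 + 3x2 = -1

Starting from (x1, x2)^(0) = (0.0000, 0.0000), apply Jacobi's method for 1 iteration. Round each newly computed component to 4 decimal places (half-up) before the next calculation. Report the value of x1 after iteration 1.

1.0000

Iteration 1:
  x1 = (8 - (4)·0.0000) / (8) = 1.0000
  x2 = (-1 - (2)·0.0000) / (3) = -0.3333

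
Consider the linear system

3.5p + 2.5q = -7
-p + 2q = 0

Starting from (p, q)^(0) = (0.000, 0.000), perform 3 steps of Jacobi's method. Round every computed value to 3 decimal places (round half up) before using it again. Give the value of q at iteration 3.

Iteration 1:
  p = (-7 - (2.5)·0.000) / (3.5) = -2.000
  q = (0 - (-1)·0.000) / (2) = 0.000
Iteration 2:
  p = (-7 - (2.5)·0.000) / (3.5) = -2.000
  q = (0 - (-1)·-2.000) / (2) = -1.000
Iteration 3:
  p = (-7 - (2.5)·-1.000) / (3.5) = -1.286
  q = (0 - (-1)·-2.000) / (2) = -1.000

-1.000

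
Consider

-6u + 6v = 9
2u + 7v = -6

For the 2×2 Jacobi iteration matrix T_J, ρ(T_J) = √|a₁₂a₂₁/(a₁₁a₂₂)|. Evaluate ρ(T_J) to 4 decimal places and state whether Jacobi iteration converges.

0.5345

a₁₂a₂₁/(a₁₁a₂₂) = (6)·(2) / ((-6)·(7)) = -0.285714
ρ = √|-0.285714| = √0.285714 = 0.5345
ρ < 1, so Jacobi converges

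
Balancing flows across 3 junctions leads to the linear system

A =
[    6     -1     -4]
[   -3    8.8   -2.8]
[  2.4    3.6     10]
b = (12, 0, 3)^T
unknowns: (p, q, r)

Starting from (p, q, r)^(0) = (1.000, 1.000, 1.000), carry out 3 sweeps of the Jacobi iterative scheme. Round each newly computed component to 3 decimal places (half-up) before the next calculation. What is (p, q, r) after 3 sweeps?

Iteration 1:
  p = (12 - (-1)·1.000 - (-4)·1.000) / (6) = 2.833
  q = (0 - (-3)·1.000 - (-2.8)·1.000) / (8.8) = 0.659
  r = (3 - (2.4)·1.000 - (3.6)·1.000) / (10) = -0.300
Iteration 2:
  p = (12 - (-1)·0.659 - (-4)·-0.300) / (6) = 1.910
  q = (0 - (-3)·2.833 - (-2.8)·-0.300) / (8.8) = 0.870
  r = (3 - (2.4)·2.833 - (3.6)·0.659) / (10) = -0.617
Iteration 3:
  p = (12 - (-1)·0.870 - (-4)·-0.617) / (6) = 1.734
  q = (0 - (-3)·1.910 - (-2.8)·-0.617) / (8.8) = 0.455
  r = (3 - (2.4)·1.910 - (3.6)·0.870) / (10) = -0.472

(1.734, 0.455, -0.472)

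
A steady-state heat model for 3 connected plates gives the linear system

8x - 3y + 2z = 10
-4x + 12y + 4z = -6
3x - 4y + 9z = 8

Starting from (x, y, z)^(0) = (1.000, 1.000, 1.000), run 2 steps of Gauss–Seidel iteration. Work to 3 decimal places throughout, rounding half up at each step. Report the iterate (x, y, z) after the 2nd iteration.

(1.043, -0.240, 0.435)

Iteration 1:
  x = (10 - (-3)·1.000 - (2)·1.000) / (8) = 1.375
  y = (-6 - (-4)·1.375 - (4)·1.000) / (12) = -0.375
  z = (8 - (3)·1.375 - (-4)·-0.375) / (9) = 0.264
Iteration 2:
  x = (10 - (-3)·-0.375 - (2)·0.264) / (8) = 1.043
  y = (-6 - (-4)·1.043 - (4)·0.264) / (12) = -0.240
  z = (8 - (3)·1.043 - (-4)·-0.240) / (9) = 0.435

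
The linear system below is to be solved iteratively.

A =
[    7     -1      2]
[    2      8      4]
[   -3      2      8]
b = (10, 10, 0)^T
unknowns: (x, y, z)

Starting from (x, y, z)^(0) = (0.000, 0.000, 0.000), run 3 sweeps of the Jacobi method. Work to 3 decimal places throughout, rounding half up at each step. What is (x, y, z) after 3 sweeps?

(1.492, 0.737, 0.379)

Iteration 1:
  x = (10 - (-1)·0.000 - (2)·0.000) / (7) = 1.429
  y = (10 - (2)·0.000 - (4)·0.000) / (8) = 1.250
  z = (0 - (-3)·0.000 - (2)·0.000) / (8) = 0.000
Iteration 2:
  x = (10 - (-1)·1.250 - (2)·0.000) / (7) = 1.607
  y = (10 - (2)·1.429 - (4)·0.000) / (8) = 0.893
  z = (0 - (-3)·1.429 - (2)·1.250) / (8) = 0.223
Iteration 3:
  x = (10 - (-1)·0.893 - (2)·0.223) / (7) = 1.492
  y = (10 - (2)·1.607 - (4)·0.223) / (8) = 0.737
  z = (0 - (-3)·1.607 - (2)·0.893) / (8) = 0.379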